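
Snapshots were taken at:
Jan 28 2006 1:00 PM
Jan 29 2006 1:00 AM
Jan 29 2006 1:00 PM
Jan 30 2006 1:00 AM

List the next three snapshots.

Jan 30 2006 1:00 PM, Jan 31 2006 1:00 AM, Jan 31 2006 1:00 PM

The interval is a steady 12 hours (12, 12, 12).
Jan 30 2006 1:00 AM + 12 h = Jan 30 2006 1:00 PM.
Jan 30 2006 1:00 PM + 12 h = Jan 31 2006 1:00 AM.
Jan 31 2006 1:00 AM + 12 h = Jan 31 2006 1:00 PM.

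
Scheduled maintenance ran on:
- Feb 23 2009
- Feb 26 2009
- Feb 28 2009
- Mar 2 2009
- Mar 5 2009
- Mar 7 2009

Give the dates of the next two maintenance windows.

Every event lands on a Monday or Thursday or Saturday (gaps cycle 3, 2, 2, 3, 2).
So the schedule is: every Monday, Thursday and Saturday.
The following Monday is Mar 9 2009.
Next Thursday: Mar 12 2009.

Mar 9 2009, Mar 12 2009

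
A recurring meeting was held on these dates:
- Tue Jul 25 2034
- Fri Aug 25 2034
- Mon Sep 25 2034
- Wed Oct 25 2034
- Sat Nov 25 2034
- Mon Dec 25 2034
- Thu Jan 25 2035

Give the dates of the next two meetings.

Each date is the 25th; the gaps (31, 31, 30, 31, 30, 31) track the month lengths.
The rule is the 25th of each month.
Next: February 2035 → Sun Feb 25 2035.
March 2035: Sun Mar 25 2035.

Sun Feb 25 2035, Sun Mar 25 2035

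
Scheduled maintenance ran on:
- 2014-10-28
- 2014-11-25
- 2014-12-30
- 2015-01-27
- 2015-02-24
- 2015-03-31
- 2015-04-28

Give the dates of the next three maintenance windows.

2015-05-26, 2015-06-30, 2015-07-28

These are Tuesdays with 28, 35, 28, 28, 35, 28-day gaps.
Each is the final Tuesday of its month — 2014-12-30 is past the 28th, so '4th Tuesday' doesn't fit.
May 2015 ends with Tuesday 2015-05-26.
Last Tuesday of June 2015: 2015-06-30.
Last Tuesday of July 2015: 2015-07-28.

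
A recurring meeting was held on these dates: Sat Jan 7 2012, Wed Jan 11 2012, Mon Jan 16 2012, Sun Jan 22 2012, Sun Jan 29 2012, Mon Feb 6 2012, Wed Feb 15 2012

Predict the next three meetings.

Gaps: 4, 5, 6, 7, 8, 9 days — each gap is 1 larger than the previous one.
Next gap: 10 days. Wed Feb 15 2012 + 10 days = Sat Feb 25 2012.
Next gap: 11 days. Sat Feb 25 2012 + 11 days = Wed Mar 7 2012.
Next gap: 12 days. Wed Mar 7 2012 + 12 days = Mon Mar 19 2012.

Sat Feb 25 2012, Wed Mar 7 2012, Mon Mar 19 2012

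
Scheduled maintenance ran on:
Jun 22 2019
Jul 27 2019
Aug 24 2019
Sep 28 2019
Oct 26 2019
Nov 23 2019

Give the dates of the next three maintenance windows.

These are Saturdays at 28- or 35-day spacing (35, 28, 35, 28, 28).
The pattern: 4th Saturday of the month.
December 2019 — 4th Saturday is Dec 28 2019.
January 2020 — 4th Saturday is Jan 25 2020.
4th Saturday of February 2020: Feb 22 2020.

Dec 28 2019, Jan 25 2020, Feb 22 2020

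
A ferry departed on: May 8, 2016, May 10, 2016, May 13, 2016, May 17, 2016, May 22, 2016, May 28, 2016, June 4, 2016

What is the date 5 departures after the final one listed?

The spacing grows by 1 each time: 2, 3, 4, 5, 6, 7 days.
Next gap: 8 days. June 4, 2016 + 8 days = June 12, 2016.
Next gap: 9 days. June 12, 2016 + 9 days = June 21, 2016.
Next gap: 10 days. June 21, 2016 + 10 days = July 1, 2016.
Next gap: 11 days. July 1, 2016 + 11 days = July 12, 2016.
Next gap: 12 days. July 12, 2016 + 12 days = July 24, 2016.

July 24, 2016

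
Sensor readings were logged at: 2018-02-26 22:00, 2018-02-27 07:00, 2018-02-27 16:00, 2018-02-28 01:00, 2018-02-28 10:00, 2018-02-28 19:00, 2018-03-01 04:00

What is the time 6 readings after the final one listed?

2018-03-03 10:00

Gaps: 9, 9, 9, 9, 9, 9 hours — each event is 9 hours after the previous one.
2018-03-01 04:00 + 9 h = 2018-03-01 13:00.
2018-03-01 13:00 + 9 h = 2018-03-01 22:00.
2018-03-01 22:00 + 9 h = 2018-03-02 07:00.
2018-03-02 07:00 + 9 h = 2018-03-02 16:00.
2018-03-02 16:00 + 9 h = 2018-03-03 01:00.
2018-03-03 01:00 + 9 h = 2018-03-03 10:00.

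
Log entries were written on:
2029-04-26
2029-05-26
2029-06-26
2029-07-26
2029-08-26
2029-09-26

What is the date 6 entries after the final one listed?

Gaps: 30, 31, 30, 31, 31 days — not constant. Every event is on the 26th of the month.
Pattern: the 26th of each month.
Next: October 2029 → 2029-10-26.
November 2029: 2029-11-26.
Next: December 2029 → 2029-12-26.
Next: January 2030 → 2030-01-26.
Next: February 2030 → 2030-02-26.
Next: March 2030 → 2030-03-26.

2030-03-26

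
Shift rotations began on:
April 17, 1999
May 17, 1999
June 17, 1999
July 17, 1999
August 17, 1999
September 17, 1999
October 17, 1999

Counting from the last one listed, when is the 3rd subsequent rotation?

January 17, 2000

The day-of-month is always 17 (30, 31, 30, 31, 31, 30 days between events).
So this recurs on the 17th of each month.
Next: November 1999 → November 17, 1999.
December 1999: December 17, 1999.
Next: January 2000 → January 17, 2000.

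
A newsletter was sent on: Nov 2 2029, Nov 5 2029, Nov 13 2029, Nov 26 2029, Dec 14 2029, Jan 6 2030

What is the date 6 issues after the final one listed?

Sep 6 2030

Gaps: 3, 8, 13, 18, 23 days — each gap is 5 larger than the previous one.
Next gap: 28 days. Jan 6 2030 + 28 days = Feb 3 2030.
Next gap: 33 days. Feb 3 2030 + 33 days = Mar 8 2030.
Next gap: 38 days. Mar 8 2030 + 38 days = Apr 15 2030.
Next gap: 43 days. Apr 15 2030 + 43 days = May 28 2030.
Next gap: 48 days. May 28 2030 + 48 days = Jul 15 2030.
Next gap: 53 days. Jul 15 2030 + 53 days = Sep 6 2030.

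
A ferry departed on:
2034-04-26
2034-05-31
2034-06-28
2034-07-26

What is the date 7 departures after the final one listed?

2035-02-28

All Wednesdays; the gaps (35, 28, 28) vary with month length.
This is the last Wednesday of each month.
Last Wednesday of August 2034: 2034-08-30.
Last Wednesday of September 2034: 2034-09-27.
October 2034 ends with Wednesday 2034-10-25.
November 2034 ends with Wednesday 2034-11-29.
December 2034 ends with Wednesday 2034-12-27.
Last Wednesday of January 2035: 2035-01-31.
February 2035 ends with Wednesday 2035-02-28.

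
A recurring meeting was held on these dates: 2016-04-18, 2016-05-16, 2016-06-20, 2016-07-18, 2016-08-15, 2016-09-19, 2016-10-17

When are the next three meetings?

All dates are Mondays, 28, 35, 28, 28, 35, 28 days apart.
Specifically, the 3rd Monday of each month.
3rd Monday of November 2016: 2016-11-21.
December 2016 — 3rd Monday is 2016-12-19.
3rd Monday of January 2017: 2017-01-16.

2016-11-21, 2016-12-19, 2017-01-16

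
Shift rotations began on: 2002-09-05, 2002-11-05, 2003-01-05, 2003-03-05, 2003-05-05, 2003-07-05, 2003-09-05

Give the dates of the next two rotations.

2003-11-05, 2004-01-05

The day-of-month is always 5 (61, 61, 59, 61, 61, 62 days between events).
So this recurs on the 5th of every 2 months.
November 2003: 2003-11-05.
January 2004: 2004-01-05.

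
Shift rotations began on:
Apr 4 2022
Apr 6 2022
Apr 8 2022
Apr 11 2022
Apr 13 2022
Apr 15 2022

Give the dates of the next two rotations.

Every event lands on a Monday or Wednesday or Friday (gaps cycle 2, 2, 3, 2, 2).
So the schedule is: every Monday, Wednesday and Friday.
Next Monday: Apr 18 2022.
Next Wednesday: Apr 20 2022.

Apr 18 2022, Apr 20 2022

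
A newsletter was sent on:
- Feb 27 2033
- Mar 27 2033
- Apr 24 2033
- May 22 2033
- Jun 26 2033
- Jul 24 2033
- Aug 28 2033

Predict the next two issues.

All dates are Sundays, 28, 28, 28, 35, 28, 35 days apart.
Specifically, the 4th Sunday of each month.
4th Sunday of September 2033: Sep 25 2033.
4th Sunday of October 2033: Oct 23 2033.

Sep 25 2033, Oct 23 2033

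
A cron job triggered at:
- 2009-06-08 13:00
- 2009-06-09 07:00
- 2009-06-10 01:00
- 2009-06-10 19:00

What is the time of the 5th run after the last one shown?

The interval is a steady 18 hours (18, 18, 18).
2009-06-10 19:00 + 18 h = 2009-06-11 13:00.
2009-06-11 13:00 + 18 h = 2009-06-12 07:00.
2009-06-12 07:00 + 18 h = 2009-06-13 01:00.
2009-06-13 01:00 + 18 h = 2009-06-13 19:00.
2009-06-13 19:00 + 18 h = 2009-06-14 13:00.

2009-06-14 13:00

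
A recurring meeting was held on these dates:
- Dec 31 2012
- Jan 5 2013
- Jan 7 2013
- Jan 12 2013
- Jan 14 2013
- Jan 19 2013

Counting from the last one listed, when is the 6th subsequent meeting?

Gaps: 5, 2, 5, 2, 5 days — not constant, but cyclic with period 2.
The events fall on every Monday and Saturday.
Next Monday: Jan 21 2013.
Next Saturday: Jan 26 2013.
The following Monday is Jan 28 2013.
Next Saturday: Feb 2 2013.
The following Monday is Feb 4 2013.
Next Saturday: Feb 9 2013.

Feb 9 2013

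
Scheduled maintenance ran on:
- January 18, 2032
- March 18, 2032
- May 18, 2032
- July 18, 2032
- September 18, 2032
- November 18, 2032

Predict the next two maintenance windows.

January 18, 2033; March 18, 2033

The day-of-month is always 18 (60, 61, 61, 62, 61 days between events).
So this recurs on the 18th of every 2 months.
Next: January 2033 → January 18, 2033.
March 2033: March 18, 2033.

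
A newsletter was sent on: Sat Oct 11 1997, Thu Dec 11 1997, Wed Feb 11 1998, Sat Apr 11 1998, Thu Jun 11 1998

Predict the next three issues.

Tue Aug 11 1998, Sun Oct 11 1998, Fri Dec 11 1998

Gaps: 61, 62, 59, 61 days — not constant. Every event is on the 11th of the month.
Pattern: the 11th of every 2 months.
August 1998: Tue Aug 11 1998.
Next: October 1998 → Sun Oct 11 1998.
Next: December 1998 → Fri Dec 11 1998.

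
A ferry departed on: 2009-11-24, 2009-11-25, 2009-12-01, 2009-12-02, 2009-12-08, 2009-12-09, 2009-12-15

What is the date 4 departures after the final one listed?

Every event lands on a Tuesday or Wednesday (gaps cycle 1, 6, 1, 6, 1, 6).
So the schedule is: every Tuesday and Wednesday.
Next Wednesday: 2009-12-16.
Next Tuesday: 2009-12-22.
Next Wednesday: 2009-12-23.
The following Tuesday is 2009-12-29.

2009-12-29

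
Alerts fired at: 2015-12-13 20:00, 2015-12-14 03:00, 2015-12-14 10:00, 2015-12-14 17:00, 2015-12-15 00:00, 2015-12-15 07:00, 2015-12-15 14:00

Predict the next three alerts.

2015-12-15 21:00, 2015-12-16 04:00, 2015-12-16 11:00

Gaps: 7, 7, 7, 7, 7, 7 hours — each event is 7 hours after the previous one.
2015-12-15 14:00 + 7 h = 2015-12-15 21:00.
2015-12-15 21:00 + 7 h = 2015-12-16 04:00.
2015-12-16 04:00 + 7 h = 2015-12-16 11:00.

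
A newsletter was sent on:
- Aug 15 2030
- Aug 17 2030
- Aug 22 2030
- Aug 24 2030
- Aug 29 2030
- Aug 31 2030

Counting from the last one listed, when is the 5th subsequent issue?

The gap pattern 2, 5, 2, 5, 2 repeats every 2 events.
These are the Thursdays and Saturdays of each week.
Next Thursday: Sep 5 2030.
The following Saturday is Sep 7 2030.
Next Thursday: Sep 12 2030.
Next Saturday: Sep 14 2030.
The following Thursday is Sep 19 2030.

Sep 19 2030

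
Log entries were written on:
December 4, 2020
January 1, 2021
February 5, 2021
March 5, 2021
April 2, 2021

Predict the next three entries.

May 7, 2021; June 4, 2021; July 2, 2021

These are Fridays at 28- or 35-day spacing (28, 35, 28, 28).
The pattern: 1st Friday of the month.
May 2021 — 1st Friday is May 7, 2021.
1st Friday of June 2021: June 4, 2021.
July 2021 — 1st Friday is July 2, 2021.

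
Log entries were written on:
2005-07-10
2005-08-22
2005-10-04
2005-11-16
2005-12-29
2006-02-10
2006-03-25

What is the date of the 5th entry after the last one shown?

2006-10-26

Every event comes 43 days after the last (43, 43, 43, 43, 43, 43).
2006-03-25 + 43 days = 2006-05-07.
2006-05-07 + 43 days = 2006-06-19.
2006-06-19 + 43 days = 2006-08-01.
2006-08-01 + 43 days = 2006-09-13.
2006-09-13 + 43 days = 2006-10-26.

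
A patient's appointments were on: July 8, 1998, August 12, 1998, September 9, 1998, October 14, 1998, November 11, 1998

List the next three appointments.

Gaps: 35, 28, 35, 28 days — a mix of 28 and 35. Every date is a Wednesday.
Each is the 2nd Wednesday of its month.
December 1998 — 2nd Wednesday is December 9, 1998.
2nd Wednesday of January 1999: January 13, 1999.
February 1999 — 2nd Wednesday is February 10, 1999.

December 9, 1998; January 13, 1999; February 10, 1999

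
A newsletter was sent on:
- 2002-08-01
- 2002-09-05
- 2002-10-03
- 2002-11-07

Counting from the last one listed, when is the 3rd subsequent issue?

2003-02-06

All dates are Thursdays, 35, 28, 35 days apart.
Specifically, the 1st Thursday of each month.
1st Thursday of December 2002: 2002-12-05.
January 2003 — 1st Thursday is 2003-01-02.
1st Thursday of February 2003: 2003-02-06.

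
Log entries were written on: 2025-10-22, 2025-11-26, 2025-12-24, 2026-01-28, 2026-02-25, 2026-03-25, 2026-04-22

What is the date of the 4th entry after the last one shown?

These are Wednesdays at 28- or 35-day spacing (35, 28, 35, 28, 28, 28).
The pattern: 4th Wednesday of the month.
May 2026 — 4th Wednesday is 2026-05-27.
June 2026 — 4th Wednesday is 2026-06-24.
4th Wednesday of July 2026: 2026-07-22.
August 2026 — 4th Wednesday is 2026-08-26.

2026-08-26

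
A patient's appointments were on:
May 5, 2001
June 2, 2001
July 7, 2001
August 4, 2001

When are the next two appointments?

These are Saturdays at 28- or 35-day spacing (28, 35, 28).
The pattern: 1st Saturday of the month.
1st Saturday of September 2001: September 1, 2001.
1st Saturday of October 2001: October 6, 2001.

September 1, 2001; October 6, 2001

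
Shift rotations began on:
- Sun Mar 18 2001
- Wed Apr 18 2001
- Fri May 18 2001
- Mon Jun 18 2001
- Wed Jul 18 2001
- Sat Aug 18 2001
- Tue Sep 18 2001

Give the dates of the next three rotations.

Thu Oct 18 2001, Sun Nov 18 2001, Tue Dec 18 2001

The day-of-month is always 18 (31, 30, 31, 30, 31, 31 days between events).
So this recurs on the 18th of each month.
October 2001: Thu Oct 18 2001.
Next: November 2001 → Sun Nov 18 2001.
December 2001: Tue Dec 18 2001.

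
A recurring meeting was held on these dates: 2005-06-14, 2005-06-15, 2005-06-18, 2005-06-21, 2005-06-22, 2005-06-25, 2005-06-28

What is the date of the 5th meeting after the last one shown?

Every event lands on a Tuesday or Wednesday or Saturday (gaps cycle 1, 3, 3, 1, 3, 3).
So the schedule is: every Tuesday, Wednesday and Saturday.
The following Wednesday is 2005-06-29.
The following Saturday is 2005-07-02.
Next Tuesday: 2005-07-05.
The following Wednesday is 2005-07-06.
Next Saturday: 2005-07-09.

2005-07-09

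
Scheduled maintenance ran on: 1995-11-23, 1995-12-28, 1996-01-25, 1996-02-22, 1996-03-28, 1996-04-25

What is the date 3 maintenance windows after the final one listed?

All dates are Thursdays, 35, 28, 28, 35, 28 days apart.
Specifically, the 4th Thursday of each month.
May 1996 — 4th Thursday is 1996-05-23.
4th Thursday of June 1996: 1996-06-27.
July 1996 — 4th Thursday is 1996-07-25.

1996-07-25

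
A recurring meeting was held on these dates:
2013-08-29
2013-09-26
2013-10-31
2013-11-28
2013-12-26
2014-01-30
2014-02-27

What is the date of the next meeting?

All Thursdays; the gaps (28, 35, 28, 28, 35, 28) vary with month length.
This is the last Thursday of each month.
March 2014 ends with Thursday 2014-03-27.

2014-03-27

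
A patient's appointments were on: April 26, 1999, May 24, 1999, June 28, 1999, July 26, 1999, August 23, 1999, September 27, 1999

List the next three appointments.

October 25, 1999; November 22, 1999; December 27, 1999

All dates are Mondays, 28, 35, 28, 28, 35 days apart.
Specifically, the 4th Monday of each month.
October 1999 — 4th Monday is October 25, 1999.
November 1999 — 4th Monday is November 22, 1999.
4th Monday of December 1999: December 27, 1999.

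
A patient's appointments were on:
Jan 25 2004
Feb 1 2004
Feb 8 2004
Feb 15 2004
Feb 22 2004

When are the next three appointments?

The spacing is 7, 7, 7, 7 days — always 7 days.
Feb 22 2004 + 7 days = Feb 29 2004.
Feb 29 2004 + 7 days = Mar 7 2004.
Mar 7 2004 + 7 days = Mar 14 2004.

Feb 29 2004, Mar 7 2004, Mar 14 2004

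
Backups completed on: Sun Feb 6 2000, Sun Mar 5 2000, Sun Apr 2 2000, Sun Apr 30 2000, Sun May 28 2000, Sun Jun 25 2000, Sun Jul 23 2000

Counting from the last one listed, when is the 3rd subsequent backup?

Gaps between consecutive events: 28, 28, 28, 28, 28, 28 days — a constant 28-day interval.
Sun Jul 23 2000 + 28 days = Sun Aug 20 2000.
Sun Aug 20 2000 + 28 days = Sun Sep 17 2000.
Sun Sep 17 2000 + 28 days = Sun Oct 15 2000.

Sun Oct 15 2000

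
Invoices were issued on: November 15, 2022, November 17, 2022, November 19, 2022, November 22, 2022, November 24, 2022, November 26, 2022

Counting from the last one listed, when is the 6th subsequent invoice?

December 10, 2022

Gaps: 2, 2, 3, 2, 2 days — not constant, but cyclic with period 3.
The events fall on every Tuesday, Thursday and Saturday.
The following Tuesday is November 29, 2022.
The following Thursday is December 1, 2022.
The following Saturday is December 3, 2022.
Next Tuesday: December 6, 2022.
Next Thursday: December 8, 2022.
The following Saturday is December 10, 2022.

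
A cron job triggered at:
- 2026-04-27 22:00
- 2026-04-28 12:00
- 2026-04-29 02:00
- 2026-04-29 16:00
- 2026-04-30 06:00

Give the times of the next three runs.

The interval is a steady 14 hours (14, 14, 14, 14).
2026-04-30 06:00 + 14 h = 2026-04-30 20:00.
2026-04-30 20:00 + 14 h = 2026-05-01 10:00.
2026-05-01 10:00 + 14 h = 2026-05-02 00:00.

2026-04-30 20:00, 2026-05-01 10:00, 2026-05-02 00:00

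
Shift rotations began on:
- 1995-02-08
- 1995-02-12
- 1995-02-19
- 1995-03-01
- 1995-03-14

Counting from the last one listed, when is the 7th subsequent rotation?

Intervals are 4, 7, 10, 13 days — an arithmetic progression with common difference 3.
Next gap: 16 days. 1995-03-14 + 16 days = 1995-03-30.
Next gap: 19 days. 1995-03-30 + 19 days = 1995-04-18.
Next gap: 22 days. 1995-04-18 + 22 days = 1995-05-10.
Next gap: 25 days. 1995-05-10 + 25 days = 1995-06-04.
Next gap: 28 days. 1995-06-04 + 28 days = 1995-07-02.
Next gap: 31 days. 1995-07-02 + 31 days = 1995-08-02.
Next gap: 34 days. 1995-08-02 + 34 days = 1995-09-05.

1995-09-05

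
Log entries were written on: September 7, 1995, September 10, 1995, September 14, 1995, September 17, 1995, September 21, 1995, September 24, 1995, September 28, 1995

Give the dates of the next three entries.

The gap pattern 3, 4, 3, 4, 3, 4 repeats every 2 events.
These are the Thursdays and Sundays of each week.
Next Sunday: October 1, 1995.
The following Thursday is October 5, 1995.
Next Sunday: October 8, 1995.

October 1, 1995; October 5, 1995; October 8, 1995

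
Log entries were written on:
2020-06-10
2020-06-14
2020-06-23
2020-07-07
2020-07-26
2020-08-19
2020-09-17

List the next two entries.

2020-10-21, 2020-11-29

Gaps: 4, 9, 14, 19, 24, 29 days — each gap is 5 larger than the previous one.
Next gap: 34 days. 2020-09-17 + 34 days = 2020-10-21.
Next gap: 39 days. 2020-10-21 + 39 days = 2020-11-29.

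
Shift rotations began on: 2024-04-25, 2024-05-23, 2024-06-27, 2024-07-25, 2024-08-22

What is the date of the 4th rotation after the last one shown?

2024-12-26

Gaps: 28, 35, 28, 28 days — a mix of 28 and 35. Every date is a Thursday.
Each is the 4th Thursday of its month.
4th Thursday of September 2024: 2024-09-26.
4th Thursday of October 2024: 2024-10-24.
November 2024 — 4th Thursday is 2024-11-28.
December 2024 — 4th Thursday is 2024-12-26.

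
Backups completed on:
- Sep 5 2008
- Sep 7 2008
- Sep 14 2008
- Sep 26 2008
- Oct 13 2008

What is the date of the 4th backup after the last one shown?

Feb 8 2009

The spacing grows by 5 each time: 2, 7, 12, 17 days.
Next gap: 22 days. Oct 13 2008 + 22 days = Nov 4 2008.
Next gap: 27 days. Nov 4 2008 + 27 days = Dec 1 2008.
Next gap: 32 days. Dec 1 2008 + 32 days = Jan 2 2009.
Next gap: 37 days. Jan 2 2009 + 37 days = Feb 8 2009.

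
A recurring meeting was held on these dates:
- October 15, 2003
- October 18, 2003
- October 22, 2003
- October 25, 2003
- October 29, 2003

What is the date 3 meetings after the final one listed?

Gaps: 3, 4, 3, 4 days — not constant, but cyclic with period 2.
The events fall on every Wednesday and Saturday.
Next Saturday: November 1, 2003.
Next Wednesday: November 5, 2003.
Next Saturday: November 8, 2003.

November 8, 2003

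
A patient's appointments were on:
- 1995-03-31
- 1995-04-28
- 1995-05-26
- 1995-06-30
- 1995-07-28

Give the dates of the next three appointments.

1995-08-25, 1995-09-29, 1995-10-27

These are Fridays with 28, 28, 35, 28-day gaps.
Each is the final Friday of its month — 1995-03-31 is past the 28th, so '4th Friday' doesn't fit.
Last Friday of August 1995: 1995-08-25.
September 1995 ends with Friday 1995-09-29.
October 1995 ends with Friday 1995-10-27.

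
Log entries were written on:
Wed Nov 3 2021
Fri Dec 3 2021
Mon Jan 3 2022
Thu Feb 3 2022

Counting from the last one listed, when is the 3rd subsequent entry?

Tue May 3 2022

The day-of-month is always 3 (30, 31, 31 days between events).
So this recurs on the 3rd of each month.
Next: March 2022 → Thu Mar 3 2022.
Next: April 2022 → Sun Apr 3 2022.
May 2022: Tue May 3 2022.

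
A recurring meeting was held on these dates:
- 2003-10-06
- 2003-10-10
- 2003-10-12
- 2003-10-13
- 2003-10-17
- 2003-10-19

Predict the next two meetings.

2003-10-20, 2003-10-24

Gaps: 4, 2, 1, 4, 2 days — not constant, but cyclic with period 3.
The events fall on every Monday, Friday and Sunday.
Next Monday: 2003-10-20.
Next Friday: 2003-10-24.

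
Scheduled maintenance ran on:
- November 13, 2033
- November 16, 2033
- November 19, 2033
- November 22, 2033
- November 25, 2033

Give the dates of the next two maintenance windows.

The spacing is 3, 3, 3, 3 days — always 3 days.
November 25, 2033 + 3 days = November 28, 2033.
November 28, 2033 + 3 days = December 1, 2033.

November 28, 2033; December 1, 2033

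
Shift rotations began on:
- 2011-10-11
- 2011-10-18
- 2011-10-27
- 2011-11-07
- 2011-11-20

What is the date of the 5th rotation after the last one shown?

2012-02-23

Gaps: 7, 9, 11, 13 days — each gap is 2 larger than the previous one.
Next gap: 15 days. 2011-11-20 + 15 days = 2011-12-05.
Next gap: 17 days. 2011-12-05 + 17 days = 2011-12-22.
Next gap: 19 days. 2011-12-22 + 19 days = 2012-01-10.
Next gap: 21 days. 2012-01-10 + 21 days = 2012-01-31.
Next gap: 23 days. 2012-01-31 + 23 days = 2012-02-23.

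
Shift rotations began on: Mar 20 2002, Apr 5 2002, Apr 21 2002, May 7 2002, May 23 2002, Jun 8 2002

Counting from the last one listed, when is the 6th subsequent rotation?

The spacing is 16, 16, 16, 16, 16 days — always 16 days.
Jun 8 2002 + 16 days = Jun 24 2002.
Jun 24 2002 + 16 days = Jul 10 2002.
Jul 10 2002 + 16 days = Jul 26 2002.
Jul 26 2002 + 16 days = Aug 11 2002.
Aug 11 2002 + 16 days = Aug 27 2002.
Aug 27 2002 + 16 days = Sep 12 2002.

Sep 12 2002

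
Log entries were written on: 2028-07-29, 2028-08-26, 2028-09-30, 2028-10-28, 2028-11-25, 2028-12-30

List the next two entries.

2029-01-27, 2029-02-24

All Saturdays; the gaps (28, 35, 28, 28, 35) vary with month length.
This is the last Saturday of each month.
Last Saturday of January 2029: 2029-01-27.
Last Saturday of February 2029: 2029-02-24.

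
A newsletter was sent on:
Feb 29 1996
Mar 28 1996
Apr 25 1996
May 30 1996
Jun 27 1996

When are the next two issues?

Jul 25 1996, Aug 29 1996

All Thursdays; the gaps (28, 28, 35, 28) vary with month length.
This is the last Thursday of each month.
Last Thursday of July 1996: Jul 25 1996.
Last Thursday of August 1996: Aug 29 1996.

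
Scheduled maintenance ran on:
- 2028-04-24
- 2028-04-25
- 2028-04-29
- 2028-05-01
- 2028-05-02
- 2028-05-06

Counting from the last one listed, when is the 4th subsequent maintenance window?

Gaps: 1, 4, 2, 1, 4 days — not constant, but cyclic with period 3.
The events fall on every Monday, Tuesday and Saturday.
The following Monday is 2028-05-08.
The following Tuesday is 2028-05-09.
Next Saturday: 2028-05-13.
Next Monday: 2028-05-15.

2028-05-15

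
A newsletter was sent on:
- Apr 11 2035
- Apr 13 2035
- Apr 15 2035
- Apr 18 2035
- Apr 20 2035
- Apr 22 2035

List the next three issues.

Every event lands on a Wednesday or Friday or Sunday (gaps cycle 2, 2, 3, 2, 2).
So the schedule is: every Wednesday, Friday and Sunday.
Next Wednesday: Apr 25 2035.
Next Friday: Apr 27 2035.
The following Sunday is Apr 29 2035.

Apr 25 2035, Apr 27 2035, Apr 29 2035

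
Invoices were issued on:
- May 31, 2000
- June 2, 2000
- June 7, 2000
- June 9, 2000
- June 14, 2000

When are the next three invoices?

Gaps: 2, 5, 2, 5 days — not constant, but cyclic with period 2.
The events fall on every Wednesday and Friday.
The following Friday is June 16, 2000.
The following Wednesday is June 21, 2000.
Next Friday: June 23, 2000.

June 16, 2000; June 21, 2000; June 23, 2000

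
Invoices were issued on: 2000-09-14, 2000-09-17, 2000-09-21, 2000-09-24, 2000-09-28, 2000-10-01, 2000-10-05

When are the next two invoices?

2000-10-08, 2000-10-12

Every event lands on a Thursday or Sunday (gaps cycle 3, 4, 3, 4, 3, 4).
So the schedule is: every Thursday and Sunday.
Next Sunday: 2000-10-08.
Next Thursday: 2000-10-12.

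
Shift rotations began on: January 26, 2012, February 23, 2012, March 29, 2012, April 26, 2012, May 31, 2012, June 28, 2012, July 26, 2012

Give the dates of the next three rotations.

These are Thursdays with 28, 35, 28, 35, 28, 28-day gaps.
Each is the final Thursday of its month — March 29, 2012 is past the 28th, so '4th Thursday' doesn't fit.
August 2012 ends with Thursday August 30, 2012.
September 2012 ends with Thursday September 27, 2012.
Last Thursday of October 2012: October 25, 2012.

August 30, 2012; September 27, 2012; October 25, 2012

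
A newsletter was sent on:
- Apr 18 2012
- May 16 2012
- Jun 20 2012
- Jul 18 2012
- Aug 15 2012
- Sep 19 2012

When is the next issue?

Gaps: 28, 35, 28, 28, 35 days — a mix of 28 and 35. Every date is a Wednesday.
Each is the 3rd Wednesday of its month.
October 2012 — 3rd Wednesday is Oct 17 2012.

Oct 17 2012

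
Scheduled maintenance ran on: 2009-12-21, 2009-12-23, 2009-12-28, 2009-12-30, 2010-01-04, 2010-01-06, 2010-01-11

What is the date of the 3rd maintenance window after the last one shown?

2010-01-20

Every event lands on a Monday or Wednesday (gaps cycle 2, 5, 2, 5, 2, 5).
So the schedule is: every Monday and Wednesday.
Next Wednesday: 2010-01-13.
The following Monday is 2010-01-18.
Next Wednesday: 2010-01-20.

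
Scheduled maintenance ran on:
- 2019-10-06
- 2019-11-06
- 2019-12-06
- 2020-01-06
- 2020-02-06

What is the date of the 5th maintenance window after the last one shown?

Gaps: 31, 30, 31, 31 days — not constant. Every event is on the 6th of the month.
Pattern: the 6th of each month.
March 2020: 2020-03-06.
April 2020: 2020-04-06.
May 2020: 2020-05-06.
Next: June 2020 → 2020-06-06.
Next: July 2020 → 2020-07-06.

2020-07-06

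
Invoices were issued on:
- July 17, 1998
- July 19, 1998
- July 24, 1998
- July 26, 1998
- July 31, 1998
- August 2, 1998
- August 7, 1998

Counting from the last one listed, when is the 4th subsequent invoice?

Every event lands on a Friday or Sunday (gaps cycle 2, 5, 2, 5, 2, 5).
So the schedule is: every Friday and Sunday.
The following Sunday is August 9, 1998.
The following Friday is August 14, 1998.
The following Sunday is August 16, 1998.
The following Friday is August 21, 1998.

August 21, 1998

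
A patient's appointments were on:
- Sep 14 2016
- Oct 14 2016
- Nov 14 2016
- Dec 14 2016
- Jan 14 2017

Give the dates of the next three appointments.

Feb 14 2017, Mar 14 2017, Apr 14 2017

Each date is the 14th; the gaps (30, 31, 30, 31) track the month lengths.
The rule is the 14th of each month.
Next: February 2017 → Feb 14 2017.
March 2017: Mar 14 2017.
April 2017: Apr 14 2017.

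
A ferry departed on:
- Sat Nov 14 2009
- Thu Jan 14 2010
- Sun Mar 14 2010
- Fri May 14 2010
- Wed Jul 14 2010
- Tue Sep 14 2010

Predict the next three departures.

Each date is the 14th; the gaps (61, 59, 61, 61, 62) track the month lengths.
The rule is the 14th of every 2 months.
November 2010: Sun Nov 14 2010.
January 2011: Fri Jan 14 2011.
Next: March 2011 → Mon Mar 14 2011.

Sun Nov 14 2010, Fri Jan 14 2011, Mon Mar 14 2011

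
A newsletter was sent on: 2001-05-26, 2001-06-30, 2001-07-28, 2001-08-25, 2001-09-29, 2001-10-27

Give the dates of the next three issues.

All Saturdays; the gaps (35, 28, 28, 35, 28) vary with month length.
This is the last Saturday of each month.
November 2001 ends with Saturday 2001-11-24.
Last Saturday of December 2001: 2001-12-29.
January 2002 ends with Saturday 2002-01-26.

2001-11-24, 2001-12-29, 2002-01-26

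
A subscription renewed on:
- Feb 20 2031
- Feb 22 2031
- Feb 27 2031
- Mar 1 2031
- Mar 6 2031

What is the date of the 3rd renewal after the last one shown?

Every event lands on a Thursday or Saturday (gaps cycle 2, 5, 2, 5).
So the schedule is: every Thursday and Saturday.
The following Saturday is Mar 8 2031.
The following Thursday is Mar 13 2031.
The following Saturday is Mar 15 2031.

Mar 15 2031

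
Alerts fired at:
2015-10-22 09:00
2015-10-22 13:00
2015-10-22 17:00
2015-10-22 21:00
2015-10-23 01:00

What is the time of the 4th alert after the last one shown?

2015-10-23 17:00

Spacing: 4, 4, 4, 4 h — constant 4 h.
2015-10-23 01:00 + 4 h = 2015-10-23 05:00.
2015-10-23 05:00 + 4 h = 2015-10-23 09:00.
2015-10-23 09:00 + 4 h = 2015-10-23 13:00.
2015-10-23 13:00 + 4 h = 2015-10-23 17:00.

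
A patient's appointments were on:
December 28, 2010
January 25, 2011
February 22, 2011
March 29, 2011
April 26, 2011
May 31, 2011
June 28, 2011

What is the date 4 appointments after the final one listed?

October 25, 2011

Every date is a Tuesday; gaps 28, 28, 35, 28, 35, 28 days.
Each is the last Tuesday of its month (at least one falls on the 29th or later, ruling out '4th Tuesday').
July 2011 ends with Tuesday July 26, 2011.
Last Tuesday of August 2011: August 30, 2011.
Last Tuesday of September 2011: September 27, 2011.
Last Tuesday of October 2011: October 25, 2011.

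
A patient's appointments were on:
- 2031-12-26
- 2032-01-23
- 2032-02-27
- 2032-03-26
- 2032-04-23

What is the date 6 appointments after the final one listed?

All dates are Fridays, 28, 35, 28, 28 days apart.
Specifically, the 4th Friday of each month.
4th Friday of May 2032: 2032-05-28.
June 2032 — 4th Friday is 2032-06-25.
July 2032 — 4th Friday is 2032-07-23.
August 2032 — 4th Friday is 2032-08-27.
September 2032 — 4th Friday is 2032-09-24.
4th Friday of October 2032: 2032-10-22.

2032-10-22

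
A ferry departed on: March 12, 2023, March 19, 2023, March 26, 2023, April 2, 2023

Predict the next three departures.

April 9, 2023; April 16, 2023; April 23, 2023

Every event comes 7 days after the last (7, 7, 7).
April 2, 2023 + 7 days = April 9, 2023.
April 9, 2023 + 7 days = April 16, 2023.
April 16, 2023 + 7 days = April 23, 2023.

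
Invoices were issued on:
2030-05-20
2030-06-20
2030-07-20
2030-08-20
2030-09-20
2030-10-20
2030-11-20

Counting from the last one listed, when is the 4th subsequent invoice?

2031-03-20

Each date is the 20th; the gaps (31, 30, 31, 31, 30, 31) track the month lengths.
The rule is the 20th of each month.
December 2030: 2030-12-20.
January 2031: 2031-01-20.
Next: February 2031 → 2031-02-20.
March 2031: 2031-03-20.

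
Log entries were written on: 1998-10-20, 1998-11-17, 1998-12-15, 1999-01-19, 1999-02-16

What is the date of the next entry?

1999-03-16

These are Tuesdays at 28- or 35-day spacing (28, 28, 35, 28).
The pattern: 3rd Tuesday of the month.
3rd Tuesday of March 1999: 1999-03-16.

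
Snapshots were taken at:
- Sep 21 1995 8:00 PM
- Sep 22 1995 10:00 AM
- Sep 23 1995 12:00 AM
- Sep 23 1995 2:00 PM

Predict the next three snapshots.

Sep 24 1995 4:00 AM, Sep 24 1995 6:00 PM, Sep 25 1995 8:00 AM

Spacing: 14, 14, 14 h — constant 14 h.
Sep 23 1995 2:00 PM + 14 h = Sep 24 1995 4:00 AM.
Sep 24 1995 4:00 AM + 14 h = Sep 24 1995 6:00 PM.
Sep 24 1995 6:00 PM + 14 h = Sep 25 1995 8:00 AM.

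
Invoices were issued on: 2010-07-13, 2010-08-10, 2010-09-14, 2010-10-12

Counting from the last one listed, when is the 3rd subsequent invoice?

2011-01-11

All dates are Tuesdays, 28, 35, 28 days apart.
Specifically, the 2nd Tuesday of each month.
2nd Tuesday of November 2010: 2010-11-09.
2nd Tuesday of December 2010: 2010-12-14.
January 2011 — 2nd Tuesday is 2011-01-11.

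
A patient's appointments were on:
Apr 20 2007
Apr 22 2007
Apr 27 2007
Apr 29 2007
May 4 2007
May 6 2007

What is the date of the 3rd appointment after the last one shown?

May 18 2007

Every event lands on a Friday or Sunday (gaps cycle 2, 5, 2, 5, 2).
So the schedule is: every Friday and Sunday.
Next Friday: May 11 2007.
Next Sunday: May 13 2007.
Next Friday: May 18 2007.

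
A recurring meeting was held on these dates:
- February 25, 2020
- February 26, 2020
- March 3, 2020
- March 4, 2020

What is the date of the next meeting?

Every event lands on a Tuesday or Wednesday (gaps cycle 1, 6, 1).
So the schedule is: every Tuesday and Wednesday.
Next Tuesday: March 10, 2020.

March 10, 2020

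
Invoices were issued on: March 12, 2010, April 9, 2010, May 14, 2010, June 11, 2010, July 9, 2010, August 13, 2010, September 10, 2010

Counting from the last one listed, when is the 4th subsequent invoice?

January 14, 2011

Gaps: 28, 35, 28, 28, 35, 28 days — a mix of 28 and 35. Every date is a Friday.
Each is the 2nd Friday of its month.
2nd Friday of October 2010: October 8, 2010.
November 2010 — 2nd Friday is November 12, 2010.
December 2010 — 2nd Friday is December 10, 2010.
2nd Friday of January 2011: January 14, 2011.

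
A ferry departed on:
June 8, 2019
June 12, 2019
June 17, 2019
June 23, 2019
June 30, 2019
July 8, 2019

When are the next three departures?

Intervals are 4, 5, 6, 7, 8 days — an arithmetic progression with common difference 1.
Next gap: 9 days. July 8, 2019 + 9 days = July 17, 2019.
Next gap: 10 days. July 17, 2019 + 10 days = July 27, 2019.
Next gap: 11 days. July 27, 2019 + 11 days = August 7, 2019.

July 17, 2019; July 27, 2019; August 7, 2019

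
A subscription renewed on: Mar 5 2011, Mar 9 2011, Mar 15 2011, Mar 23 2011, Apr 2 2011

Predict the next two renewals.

Apr 14 2011, Apr 28 2011

Intervals are 4, 6, 8, 10 days — an arithmetic progression with common difference 2.
Next gap: 12 days. Apr 2 2011 + 12 days = Apr 14 2011.
Next gap: 14 days. Apr 14 2011 + 14 days = Apr 28 2011.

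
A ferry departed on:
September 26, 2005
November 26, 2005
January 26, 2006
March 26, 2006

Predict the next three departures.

May 26, 2006; July 26, 2006; September 26, 2006

Each date is the 26th; the gaps (61, 61, 59) track the month lengths.
The rule is the 26th of every 2 months.
May 2006: May 26, 2006.
Next: July 2006 → July 26, 2006.
September 2006: September 26, 2006.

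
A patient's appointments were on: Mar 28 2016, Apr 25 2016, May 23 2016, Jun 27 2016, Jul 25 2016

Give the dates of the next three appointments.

Aug 22 2016, Sep 26 2016, Oct 24 2016

Gaps: 28, 28, 35, 28 days — a mix of 28 and 35. Every date is a Monday.
Each is the 4th Monday of its month.
August 2016 — 4th Monday is Aug 22 2016.
4th Monday of September 2016: Sep 26 2016.
4th Monday of October 2016: Oct 24 2016.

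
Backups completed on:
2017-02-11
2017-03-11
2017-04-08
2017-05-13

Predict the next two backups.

All dates are Saturdays, 28, 28, 35 days apart.
Specifically, the 2nd Saturday of each month.
June 2017 — 2nd Saturday is 2017-06-10.
July 2017 — 2nd Saturday is 2017-07-08.

2017-06-10, 2017-07-08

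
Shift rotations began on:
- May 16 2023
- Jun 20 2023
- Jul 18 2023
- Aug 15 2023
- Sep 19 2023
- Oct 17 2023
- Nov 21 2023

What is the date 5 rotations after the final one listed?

These are Tuesdays at 28- or 35-day spacing (35, 28, 28, 35, 28, 35).
The pattern: 3rd Tuesday of the month.
3rd Tuesday of December 2023: Dec 19 2023.
January 2024 — 3rd Tuesday is Jan 16 2024.
February 2024 — 3rd Tuesday is Feb 20 2024.
March 2024 — 3rd Tuesday is Mar 19 2024.
April 2024 — 3rd Tuesday is Apr 16 2024.

Apr 16 2024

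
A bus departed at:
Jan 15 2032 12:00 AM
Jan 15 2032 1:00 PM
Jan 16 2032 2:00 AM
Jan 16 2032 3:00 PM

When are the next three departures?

Gaps: 13, 13, 13 hours — each event is 13 hours after the previous one.
Jan 16 2032 3:00 PM + 13 h = Jan 17 2032 4:00 AM.
Jan 17 2032 4:00 AM + 13 h = Jan 17 2032 5:00 PM.
Jan 17 2032 5:00 PM + 13 h = Jan 18 2032 6:00 AM.

Jan 17 2032 4:00 AM, Jan 17 2032 5:00 PM, Jan 18 2032 6:00 AM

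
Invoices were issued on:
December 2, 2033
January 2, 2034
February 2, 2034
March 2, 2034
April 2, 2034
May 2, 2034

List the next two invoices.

June 2, 2034; July 2, 2034

The day-of-month is always 2 (31, 31, 28, 31, 30 days between events).
So this recurs on the 2nd of each month.
Next: June 2034 → June 2, 2034.
July 2034: July 2, 2034.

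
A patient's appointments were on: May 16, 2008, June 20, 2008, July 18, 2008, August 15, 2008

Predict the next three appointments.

September 19, 2008; October 17, 2008; November 21, 2008

All dates are Fridays, 35, 28, 28 days apart.
Specifically, the 3rd Friday of each month.
September 2008 — 3rd Friday is September 19, 2008.
3rd Friday of October 2008: October 17, 2008.
3rd Friday of November 2008: November 21, 2008.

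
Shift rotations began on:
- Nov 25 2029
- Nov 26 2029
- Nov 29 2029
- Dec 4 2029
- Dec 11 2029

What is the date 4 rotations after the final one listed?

Gaps: 1, 3, 5, 7 days — each gap is 2 larger than the previous one.
Next gap: 9 days. Dec 11 2029 + 9 days = Dec 20 2029.
Next gap: 11 days. Dec 20 2029 + 11 days = Dec 31 2029.
Next gap: 13 days. Dec 31 2029 + 13 days = Jan 13 2030.
Next gap: 15 days. Jan 13 2030 + 15 days = Jan 28 2030.

Jan 28 2030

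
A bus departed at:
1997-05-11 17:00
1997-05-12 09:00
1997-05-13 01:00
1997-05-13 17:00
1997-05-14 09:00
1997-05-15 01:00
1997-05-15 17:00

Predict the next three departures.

1997-05-16 09:00, 1997-05-17 01:00, 1997-05-17 17:00

Gaps: 16, 16, 16, 16, 16, 16 hours — each event is 16 hours after the previous one.
1997-05-15 17:00 + 16 h = 1997-05-16 09:00.
1997-05-16 09:00 + 16 h = 1997-05-17 01:00.
1997-05-17 01:00 + 16 h = 1997-05-17 17:00.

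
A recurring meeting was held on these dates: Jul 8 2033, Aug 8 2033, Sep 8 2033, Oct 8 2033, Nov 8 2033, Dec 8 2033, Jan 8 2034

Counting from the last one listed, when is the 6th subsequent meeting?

Jul 8 2034

The day-of-month is always 8 (31, 31, 30, 31, 30, 31 days between events).
So this recurs on the 8th of each month.
Next: February 2034 → Feb 8 2034.
Next: March 2034 → Mar 8 2034.
April 2034: Apr 8 2034.
May 2034: May 8 2034.
Next: June 2034 → Jun 8 2034.
July 2034: Jul 8 2034.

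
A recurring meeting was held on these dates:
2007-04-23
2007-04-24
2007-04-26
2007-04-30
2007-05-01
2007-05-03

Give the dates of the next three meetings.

The gap pattern 1, 2, 4, 1, 2 repeats every 3 events.
These are the Mondays, Tuesdays and Thursdays of each week.
The following Monday is 2007-05-07.
Next Tuesday: 2007-05-08.
The following Thursday is 2007-05-10.

2007-05-07, 2007-05-08, 2007-05-10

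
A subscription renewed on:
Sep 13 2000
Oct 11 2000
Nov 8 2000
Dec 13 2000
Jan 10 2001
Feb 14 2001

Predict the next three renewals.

Mar 14 2001, Apr 11 2001, May 9 2001

Gaps: 28, 28, 35, 28, 35 days — a mix of 28 and 35. Every date is a Wednesday.
Each is the 2nd Wednesday of its month.
2nd Wednesday of March 2001: Mar 14 2001.
April 2001 — 2nd Wednesday is Apr 11 2001.
May 2001 — 2nd Wednesday is May 9 2001.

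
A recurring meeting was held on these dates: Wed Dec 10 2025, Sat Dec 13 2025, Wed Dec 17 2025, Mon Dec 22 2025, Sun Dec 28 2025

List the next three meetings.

Sun Jan 4 2026, Mon Jan 12 2026, Wed Jan 21 2026

Gaps: 3, 4, 5, 6 days — each gap is 1 larger than the previous one.
Next gap: 7 days. Sun Dec 28 2025 + 7 days = Sun Jan 4 2026.
Next gap: 8 days. Sun Jan 4 2026 + 8 days = Mon Jan 12 2026.
Next gap: 9 days. Mon Jan 12 2026 + 9 days = Wed Jan 21 2026.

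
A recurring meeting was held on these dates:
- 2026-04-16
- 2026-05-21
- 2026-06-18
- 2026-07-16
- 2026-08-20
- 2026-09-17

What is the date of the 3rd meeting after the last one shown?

2026-12-17

Gaps: 35, 28, 28, 35, 28 days — a mix of 28 and 35. Every date is a Thursday.
Each is the 3rd Thursday of its month.
October 2026 — 3rd Thursday is 2026-10-15.
3rd Thursday of November 2026: 2026-11-19.
3rd Thursday of December 2026: 2026-12-17.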